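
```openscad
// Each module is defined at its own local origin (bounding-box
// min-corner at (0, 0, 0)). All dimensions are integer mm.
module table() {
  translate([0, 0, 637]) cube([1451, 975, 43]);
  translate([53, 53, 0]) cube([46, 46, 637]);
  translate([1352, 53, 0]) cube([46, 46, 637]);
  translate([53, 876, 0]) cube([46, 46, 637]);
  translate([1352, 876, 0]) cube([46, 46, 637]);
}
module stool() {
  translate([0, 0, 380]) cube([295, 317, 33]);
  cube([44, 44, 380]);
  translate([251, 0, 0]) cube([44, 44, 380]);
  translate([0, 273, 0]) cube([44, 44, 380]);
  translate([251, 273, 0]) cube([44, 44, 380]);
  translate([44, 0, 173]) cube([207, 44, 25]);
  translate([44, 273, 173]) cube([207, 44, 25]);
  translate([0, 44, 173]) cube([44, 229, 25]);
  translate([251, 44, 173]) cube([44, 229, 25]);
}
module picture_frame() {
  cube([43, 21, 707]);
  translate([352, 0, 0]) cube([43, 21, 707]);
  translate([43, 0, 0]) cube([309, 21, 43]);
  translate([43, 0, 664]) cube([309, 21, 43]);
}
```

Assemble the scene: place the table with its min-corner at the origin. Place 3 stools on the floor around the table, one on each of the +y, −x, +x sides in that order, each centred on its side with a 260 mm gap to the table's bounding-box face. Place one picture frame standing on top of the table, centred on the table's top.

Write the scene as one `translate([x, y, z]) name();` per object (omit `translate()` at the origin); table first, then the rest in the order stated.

table();
translate([578, 1235, 0]) stool();
translate([-555, 329, 0]) stool();
translate([1711, 329, 0]) stool();
translate([528, 477, 680]) picture_frame();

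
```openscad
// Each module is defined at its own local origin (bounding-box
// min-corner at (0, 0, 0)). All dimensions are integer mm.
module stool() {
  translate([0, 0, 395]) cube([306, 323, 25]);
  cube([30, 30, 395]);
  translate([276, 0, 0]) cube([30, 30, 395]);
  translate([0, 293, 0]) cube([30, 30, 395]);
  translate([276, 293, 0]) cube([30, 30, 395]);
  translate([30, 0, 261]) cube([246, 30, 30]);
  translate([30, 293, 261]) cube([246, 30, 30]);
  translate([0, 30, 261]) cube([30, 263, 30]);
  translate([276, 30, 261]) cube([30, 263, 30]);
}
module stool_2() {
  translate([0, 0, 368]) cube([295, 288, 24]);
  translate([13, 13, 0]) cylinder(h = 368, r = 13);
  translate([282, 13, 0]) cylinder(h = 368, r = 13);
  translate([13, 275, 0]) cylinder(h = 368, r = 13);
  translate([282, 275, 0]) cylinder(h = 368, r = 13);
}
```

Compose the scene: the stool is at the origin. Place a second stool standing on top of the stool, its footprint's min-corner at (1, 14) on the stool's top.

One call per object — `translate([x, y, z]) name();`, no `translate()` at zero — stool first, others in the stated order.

stool();
translate([1, 14, 420]) stool_2();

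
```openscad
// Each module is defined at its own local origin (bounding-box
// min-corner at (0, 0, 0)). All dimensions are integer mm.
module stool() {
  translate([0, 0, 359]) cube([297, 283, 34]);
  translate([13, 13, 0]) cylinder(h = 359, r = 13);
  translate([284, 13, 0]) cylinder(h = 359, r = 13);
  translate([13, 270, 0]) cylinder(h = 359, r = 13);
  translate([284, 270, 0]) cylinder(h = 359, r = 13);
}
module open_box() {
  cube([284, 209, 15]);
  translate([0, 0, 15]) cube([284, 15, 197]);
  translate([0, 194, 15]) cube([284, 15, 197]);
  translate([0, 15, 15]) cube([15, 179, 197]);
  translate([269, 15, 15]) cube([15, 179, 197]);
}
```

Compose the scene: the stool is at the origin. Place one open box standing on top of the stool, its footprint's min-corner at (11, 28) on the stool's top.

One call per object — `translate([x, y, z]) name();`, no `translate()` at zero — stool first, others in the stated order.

stool();
translate([11, 28, 393]) open_box();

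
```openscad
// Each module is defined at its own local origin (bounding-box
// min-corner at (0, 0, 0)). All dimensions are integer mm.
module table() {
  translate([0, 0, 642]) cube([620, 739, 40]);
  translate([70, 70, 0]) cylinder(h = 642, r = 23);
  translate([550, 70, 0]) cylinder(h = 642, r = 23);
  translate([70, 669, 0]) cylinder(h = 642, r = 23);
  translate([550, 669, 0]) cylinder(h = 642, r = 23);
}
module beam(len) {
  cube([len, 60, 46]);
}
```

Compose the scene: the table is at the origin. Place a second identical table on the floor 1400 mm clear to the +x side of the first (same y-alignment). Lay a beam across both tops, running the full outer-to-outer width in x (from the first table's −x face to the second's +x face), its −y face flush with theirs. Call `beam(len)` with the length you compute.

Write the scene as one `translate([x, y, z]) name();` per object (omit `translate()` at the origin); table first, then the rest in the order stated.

table();
translate([2020, 0, 0]) table();
translate([0, 0, 682]) beam(2640);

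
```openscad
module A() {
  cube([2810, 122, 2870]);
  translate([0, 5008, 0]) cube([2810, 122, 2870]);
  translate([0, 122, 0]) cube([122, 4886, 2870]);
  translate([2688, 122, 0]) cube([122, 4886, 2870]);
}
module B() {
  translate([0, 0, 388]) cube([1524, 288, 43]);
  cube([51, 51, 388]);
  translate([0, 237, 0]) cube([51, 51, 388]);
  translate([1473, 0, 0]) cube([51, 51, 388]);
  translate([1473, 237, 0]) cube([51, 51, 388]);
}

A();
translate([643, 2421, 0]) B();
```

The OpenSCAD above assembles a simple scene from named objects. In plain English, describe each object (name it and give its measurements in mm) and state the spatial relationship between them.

A is a box-shaped house frame (walls only): outside footprint 2810×5130 mm, wall height 2870 mm, wall thickness 122 mm. The two y-facing walls run the full x-width; the two x-facing walls fit between the inner faces of the y-facing walls.

B is a long wooden bench with a 1524 mm (x) × 288 mm (y) seat, 43 mm thick, its top surface 431 mm above the floor. Four 51 mm square legs at the seat corners, flush with the edges, run from z = 0 to the seat underside.

The bench sits inside the house frame, centred.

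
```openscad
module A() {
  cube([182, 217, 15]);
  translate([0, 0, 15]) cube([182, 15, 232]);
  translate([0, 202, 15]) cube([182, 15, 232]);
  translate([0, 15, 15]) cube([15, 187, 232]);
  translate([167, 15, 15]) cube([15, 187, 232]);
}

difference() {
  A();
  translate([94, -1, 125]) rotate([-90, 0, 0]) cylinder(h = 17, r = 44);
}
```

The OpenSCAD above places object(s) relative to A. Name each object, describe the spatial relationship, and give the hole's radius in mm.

A is an open box. The open box has a circular hole through its front wall. The hole's radius is 44 mm.

The subtracted cylinder has r = 44 mm.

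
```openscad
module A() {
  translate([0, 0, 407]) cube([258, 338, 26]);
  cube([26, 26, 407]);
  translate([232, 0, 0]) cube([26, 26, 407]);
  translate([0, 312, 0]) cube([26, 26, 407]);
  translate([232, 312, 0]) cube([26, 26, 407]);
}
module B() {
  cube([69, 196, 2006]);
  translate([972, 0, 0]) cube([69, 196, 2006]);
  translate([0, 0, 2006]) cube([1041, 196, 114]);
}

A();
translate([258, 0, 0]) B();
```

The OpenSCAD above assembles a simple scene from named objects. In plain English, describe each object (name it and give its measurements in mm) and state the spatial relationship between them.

A is a four-legged stool. The seat is 258×338 mm, 26 mm thick, top at z = 433 mm. It stands on four square legs, each 26×26 mm in cross-section, from z = 0 to the seat underside, each flush with a corner of the seat.

B is a door frame. The clear opening is 903 mm wide and 2006 mm high. Two 69 mm wide jambs, 196 mm deep, stand either side of the opening from the floor to the top of the opening. A 114 mm thick head sits across the top of both jambs, spanning the full outside width of the frame.

The door frame is against the stool's +x side, with their −y faces flush.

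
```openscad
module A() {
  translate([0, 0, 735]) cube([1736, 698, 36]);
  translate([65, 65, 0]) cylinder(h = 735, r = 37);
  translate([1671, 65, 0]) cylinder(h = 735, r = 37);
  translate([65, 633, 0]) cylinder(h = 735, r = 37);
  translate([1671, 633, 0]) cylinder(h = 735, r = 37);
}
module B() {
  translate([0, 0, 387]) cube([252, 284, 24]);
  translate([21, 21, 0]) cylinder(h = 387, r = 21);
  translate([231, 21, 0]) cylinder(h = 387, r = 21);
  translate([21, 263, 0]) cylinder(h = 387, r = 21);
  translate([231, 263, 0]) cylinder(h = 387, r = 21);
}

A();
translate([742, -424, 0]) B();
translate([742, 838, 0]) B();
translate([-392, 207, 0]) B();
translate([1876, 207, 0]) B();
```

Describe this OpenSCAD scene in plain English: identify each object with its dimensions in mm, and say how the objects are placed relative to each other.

A is a table with a 1736×698 mm rectangular top, 36 mm thick, top surface at z = 771 mm, supported by four round legs of 74 mm diameter, each leg's bounding box inset 28 mm from the nearest pair of top edges, running from the floor.

B is a four-legged stool. The seat is a 252×284×24 mm slab whose top surface is at z = 411 mm; four round legs, each 42 mm in diameter, run from the floor (z = 0) to the underside of the seat, each leg's axis is inset half a diameter from the nearest pair of seat edges (so the leg's bounding box is flush with the corner).

Four stools sit around the table at the −y, +y, −x, +x sides.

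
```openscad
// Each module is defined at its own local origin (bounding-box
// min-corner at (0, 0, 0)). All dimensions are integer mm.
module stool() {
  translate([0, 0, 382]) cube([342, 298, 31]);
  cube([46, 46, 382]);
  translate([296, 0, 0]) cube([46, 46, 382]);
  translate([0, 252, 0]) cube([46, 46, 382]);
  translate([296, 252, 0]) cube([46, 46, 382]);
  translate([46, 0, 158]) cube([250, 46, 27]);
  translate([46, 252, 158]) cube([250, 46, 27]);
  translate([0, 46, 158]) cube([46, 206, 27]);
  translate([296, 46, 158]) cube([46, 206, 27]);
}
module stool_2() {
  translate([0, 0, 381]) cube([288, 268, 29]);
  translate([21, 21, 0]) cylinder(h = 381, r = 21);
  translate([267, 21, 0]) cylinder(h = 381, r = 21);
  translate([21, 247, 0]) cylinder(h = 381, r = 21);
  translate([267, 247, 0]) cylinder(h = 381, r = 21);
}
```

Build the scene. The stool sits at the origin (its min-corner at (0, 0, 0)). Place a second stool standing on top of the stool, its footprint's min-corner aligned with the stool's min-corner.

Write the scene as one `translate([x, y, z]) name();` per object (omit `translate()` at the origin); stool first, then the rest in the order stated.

stool();
translate([0, 0, 413]) stool_2();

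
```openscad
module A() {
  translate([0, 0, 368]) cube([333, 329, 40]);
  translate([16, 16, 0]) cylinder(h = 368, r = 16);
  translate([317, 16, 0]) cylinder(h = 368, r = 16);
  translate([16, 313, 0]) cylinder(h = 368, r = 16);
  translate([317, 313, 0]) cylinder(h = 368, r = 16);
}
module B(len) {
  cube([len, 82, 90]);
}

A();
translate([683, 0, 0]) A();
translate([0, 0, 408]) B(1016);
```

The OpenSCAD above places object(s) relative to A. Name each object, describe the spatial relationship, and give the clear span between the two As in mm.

Second stool starts at x = 683; first ends at x = 333; clear span = 683 − 333 = 350 mm.

A is a stool. B is a beam. A beam spans the tops of two stools. The clear span between the two stools is 350 mm.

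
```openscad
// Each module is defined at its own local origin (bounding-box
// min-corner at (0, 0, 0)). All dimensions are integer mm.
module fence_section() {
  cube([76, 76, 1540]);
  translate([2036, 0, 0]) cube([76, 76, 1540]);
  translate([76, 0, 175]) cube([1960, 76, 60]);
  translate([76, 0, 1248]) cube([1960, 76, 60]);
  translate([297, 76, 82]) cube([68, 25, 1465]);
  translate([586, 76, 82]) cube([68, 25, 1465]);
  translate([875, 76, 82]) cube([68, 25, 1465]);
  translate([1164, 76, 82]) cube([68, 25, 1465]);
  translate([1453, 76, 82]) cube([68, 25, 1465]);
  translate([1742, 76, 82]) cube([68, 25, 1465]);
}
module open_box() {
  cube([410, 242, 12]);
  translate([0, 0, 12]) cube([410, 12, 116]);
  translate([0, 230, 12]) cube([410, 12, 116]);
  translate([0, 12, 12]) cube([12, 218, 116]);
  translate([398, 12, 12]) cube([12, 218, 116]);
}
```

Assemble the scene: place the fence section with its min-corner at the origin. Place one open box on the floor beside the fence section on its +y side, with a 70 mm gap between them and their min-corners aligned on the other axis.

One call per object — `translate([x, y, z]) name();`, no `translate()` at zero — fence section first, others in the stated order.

fence_section();
translate([0, 171, 0]) open_box();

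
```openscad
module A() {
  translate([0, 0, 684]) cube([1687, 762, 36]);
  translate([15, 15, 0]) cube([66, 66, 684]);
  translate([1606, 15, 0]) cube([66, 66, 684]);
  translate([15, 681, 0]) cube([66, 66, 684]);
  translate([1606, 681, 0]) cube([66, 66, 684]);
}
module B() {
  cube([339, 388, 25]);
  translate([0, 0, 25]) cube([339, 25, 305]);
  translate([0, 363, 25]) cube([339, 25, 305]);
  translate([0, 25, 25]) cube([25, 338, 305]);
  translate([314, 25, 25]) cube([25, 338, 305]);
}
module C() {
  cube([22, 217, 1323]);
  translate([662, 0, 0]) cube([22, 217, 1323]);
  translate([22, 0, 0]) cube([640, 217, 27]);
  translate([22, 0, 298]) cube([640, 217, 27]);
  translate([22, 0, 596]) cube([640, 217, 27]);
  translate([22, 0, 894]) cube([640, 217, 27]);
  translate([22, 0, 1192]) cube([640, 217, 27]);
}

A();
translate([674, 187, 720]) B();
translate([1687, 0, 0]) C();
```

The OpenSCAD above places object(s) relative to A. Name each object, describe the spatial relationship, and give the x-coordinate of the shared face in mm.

A is a table. B is an open box. C is a bookshelf. The open box is on top of the table, centred. The bookshelf is against the table's +x side, with their −y faces flush. The x-coordinate of the shared face is 1687 mm.

The table's +x face and the bookshelf's −x face are both at x = 1687 mm.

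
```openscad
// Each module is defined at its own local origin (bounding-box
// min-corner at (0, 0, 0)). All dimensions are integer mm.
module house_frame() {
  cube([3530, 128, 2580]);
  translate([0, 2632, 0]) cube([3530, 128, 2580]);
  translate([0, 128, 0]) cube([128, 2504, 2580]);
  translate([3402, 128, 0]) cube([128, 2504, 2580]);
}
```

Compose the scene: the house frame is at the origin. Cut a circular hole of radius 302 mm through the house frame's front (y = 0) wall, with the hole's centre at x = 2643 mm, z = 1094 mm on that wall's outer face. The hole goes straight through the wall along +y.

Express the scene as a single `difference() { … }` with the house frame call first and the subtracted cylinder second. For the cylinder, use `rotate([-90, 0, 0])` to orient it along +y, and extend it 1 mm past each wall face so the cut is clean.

difference() {
  house_frame();
  translate([2643, -1, 1094]) rotate([-90, 0, 0]) cylinder(h = 130, r = 302);
}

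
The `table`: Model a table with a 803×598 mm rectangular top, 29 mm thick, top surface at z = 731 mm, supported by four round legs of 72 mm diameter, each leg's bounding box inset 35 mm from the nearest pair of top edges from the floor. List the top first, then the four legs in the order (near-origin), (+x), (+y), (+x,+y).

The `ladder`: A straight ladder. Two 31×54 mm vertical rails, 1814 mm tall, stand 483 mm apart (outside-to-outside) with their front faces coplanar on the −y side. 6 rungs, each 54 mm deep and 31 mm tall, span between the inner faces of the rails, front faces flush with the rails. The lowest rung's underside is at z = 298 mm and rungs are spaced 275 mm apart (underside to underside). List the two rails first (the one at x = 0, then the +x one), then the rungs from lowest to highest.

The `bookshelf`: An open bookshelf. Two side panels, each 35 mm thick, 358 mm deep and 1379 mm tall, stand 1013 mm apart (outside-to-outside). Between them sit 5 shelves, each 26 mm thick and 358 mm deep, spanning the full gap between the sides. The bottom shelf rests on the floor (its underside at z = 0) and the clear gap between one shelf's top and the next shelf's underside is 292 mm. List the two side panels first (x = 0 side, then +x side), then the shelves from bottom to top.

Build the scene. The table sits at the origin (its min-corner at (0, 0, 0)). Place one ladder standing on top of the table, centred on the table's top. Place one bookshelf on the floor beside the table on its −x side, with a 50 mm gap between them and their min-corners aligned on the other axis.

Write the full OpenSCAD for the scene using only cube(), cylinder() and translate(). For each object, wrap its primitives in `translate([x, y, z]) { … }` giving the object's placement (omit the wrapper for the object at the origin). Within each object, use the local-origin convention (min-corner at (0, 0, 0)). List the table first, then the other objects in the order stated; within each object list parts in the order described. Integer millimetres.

translate([0, 0, 702]) cube([803, 598, 29]);
translate([71, 71, 0]) cylinder(h = 702, r = 36);
translate([732, 71, 0]) cylinder(h = 702, r = 36);
translate([71, 527, 0]) cylinder(h = 702, r = 36);
translate([732, 527, 0]) cylinder(h = 702, r = 36);
translate([160, 272, 731]) {
  cube([31, 54, 1814]);
  translate([452, 0, 0]) cube([31, 54, 1814]);
  translate([31, 0, 298]) cube([421, 54, 31]);
  translate([31, 0, 573]) cube([421, 54, 31]);
  translate([31, 0, 848]) cube([421, 54, 31]);
  translate([31, 0, 1123]) cube([421, 54, 31]);
  translate([31, 0, 1398]) cube([421, 54, 31]);
  translate([31, 0, 1673]) cube([421, 54, 31]);
}
translate([-1063, 0, 0]) {
  cube([35, 358, 1379]);
  translate([978, 0, 0]) cube([35, 358, 1379]);
  translate([35, 0, 0]) cube([943, 358, 26]);
  translate([35, 0, 318]) cube([943, 358, 26]);
  translate([35, 0, 636]) cube([943, 358, 26]);
  translate([35, 0, 954]) cube([943, 358, 26]);
  translate([35, 0, 1272]) cube([943, 358, 26]);
}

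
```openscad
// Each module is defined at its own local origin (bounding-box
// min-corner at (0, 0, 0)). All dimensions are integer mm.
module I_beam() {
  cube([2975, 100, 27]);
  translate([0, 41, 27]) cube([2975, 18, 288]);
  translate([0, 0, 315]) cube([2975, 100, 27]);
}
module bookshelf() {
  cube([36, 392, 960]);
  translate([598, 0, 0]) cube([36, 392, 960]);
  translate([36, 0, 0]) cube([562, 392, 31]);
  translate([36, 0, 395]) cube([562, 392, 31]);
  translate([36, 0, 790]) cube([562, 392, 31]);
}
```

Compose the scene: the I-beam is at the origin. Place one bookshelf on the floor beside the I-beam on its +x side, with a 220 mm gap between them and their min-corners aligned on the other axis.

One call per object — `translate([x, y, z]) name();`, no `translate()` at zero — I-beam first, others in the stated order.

I_beam();
translate([3195, 0, 0]) bookshelf();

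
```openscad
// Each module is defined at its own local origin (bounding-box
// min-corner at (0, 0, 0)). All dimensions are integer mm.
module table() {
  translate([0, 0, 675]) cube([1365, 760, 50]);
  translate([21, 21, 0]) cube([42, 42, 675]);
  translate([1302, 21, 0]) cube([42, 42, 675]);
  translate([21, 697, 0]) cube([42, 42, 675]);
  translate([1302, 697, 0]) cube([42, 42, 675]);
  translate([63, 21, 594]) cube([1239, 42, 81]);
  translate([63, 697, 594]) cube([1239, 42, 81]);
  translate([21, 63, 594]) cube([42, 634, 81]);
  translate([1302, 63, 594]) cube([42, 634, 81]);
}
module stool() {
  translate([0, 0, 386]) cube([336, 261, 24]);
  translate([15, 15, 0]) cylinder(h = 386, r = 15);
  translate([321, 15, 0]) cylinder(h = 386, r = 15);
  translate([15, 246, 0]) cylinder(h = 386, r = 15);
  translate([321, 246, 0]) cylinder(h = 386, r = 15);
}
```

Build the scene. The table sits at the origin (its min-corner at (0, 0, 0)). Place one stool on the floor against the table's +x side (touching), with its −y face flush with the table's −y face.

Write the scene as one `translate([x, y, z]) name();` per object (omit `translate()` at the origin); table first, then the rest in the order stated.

table();
translate([1365, 0, 0]) stool();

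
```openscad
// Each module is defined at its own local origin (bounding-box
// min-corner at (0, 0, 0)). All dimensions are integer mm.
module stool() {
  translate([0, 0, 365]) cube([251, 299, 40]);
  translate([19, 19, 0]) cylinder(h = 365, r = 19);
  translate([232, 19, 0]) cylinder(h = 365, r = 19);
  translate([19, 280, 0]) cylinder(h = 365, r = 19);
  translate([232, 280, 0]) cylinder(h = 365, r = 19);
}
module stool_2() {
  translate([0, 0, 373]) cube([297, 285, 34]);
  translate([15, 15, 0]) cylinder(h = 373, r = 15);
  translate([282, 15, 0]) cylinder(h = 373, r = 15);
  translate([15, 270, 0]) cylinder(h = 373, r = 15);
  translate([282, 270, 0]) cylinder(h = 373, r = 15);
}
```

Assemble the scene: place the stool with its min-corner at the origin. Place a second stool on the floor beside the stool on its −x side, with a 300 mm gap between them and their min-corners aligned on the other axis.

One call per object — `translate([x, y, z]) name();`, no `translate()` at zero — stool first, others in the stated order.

stool();
translate([-597, 0, 0]) stool_2();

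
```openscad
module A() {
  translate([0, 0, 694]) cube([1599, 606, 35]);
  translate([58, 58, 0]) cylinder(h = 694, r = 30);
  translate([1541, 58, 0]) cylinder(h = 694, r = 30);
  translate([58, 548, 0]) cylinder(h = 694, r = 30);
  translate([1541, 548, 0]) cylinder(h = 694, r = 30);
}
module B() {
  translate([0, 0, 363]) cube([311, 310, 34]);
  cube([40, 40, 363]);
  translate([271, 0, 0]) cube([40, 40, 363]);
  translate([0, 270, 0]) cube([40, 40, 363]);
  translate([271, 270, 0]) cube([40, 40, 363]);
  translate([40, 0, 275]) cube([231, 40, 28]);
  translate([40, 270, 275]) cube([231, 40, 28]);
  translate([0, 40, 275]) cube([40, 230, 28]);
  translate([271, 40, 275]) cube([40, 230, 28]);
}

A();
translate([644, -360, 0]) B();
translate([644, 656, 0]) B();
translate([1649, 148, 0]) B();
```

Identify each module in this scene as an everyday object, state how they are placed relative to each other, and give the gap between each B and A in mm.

A is a table. B is a stool. Three stools sit around the table at the −y, +y, +x sides. The gap between each stool and the table is 50 mm.

Each stool's nearest face is 50 mm from the table's bounding box.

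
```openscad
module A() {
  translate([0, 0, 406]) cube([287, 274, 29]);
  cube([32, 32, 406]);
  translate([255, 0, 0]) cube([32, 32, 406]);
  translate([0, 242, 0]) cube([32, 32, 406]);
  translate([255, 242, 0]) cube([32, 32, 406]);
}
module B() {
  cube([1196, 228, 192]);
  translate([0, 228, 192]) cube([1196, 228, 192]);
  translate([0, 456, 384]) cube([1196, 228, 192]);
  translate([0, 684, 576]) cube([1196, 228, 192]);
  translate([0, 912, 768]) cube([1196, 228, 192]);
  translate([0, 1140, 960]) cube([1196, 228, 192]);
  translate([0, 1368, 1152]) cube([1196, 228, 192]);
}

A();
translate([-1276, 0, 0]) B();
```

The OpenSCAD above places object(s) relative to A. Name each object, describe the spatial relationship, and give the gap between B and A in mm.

A is a stool. B is a staircase. The staircase is on the floor beside the stool on its −x side. The gap between the staircase and the stool is 80 mm.

The staircase's nearest face is 80 mm from the stool's −x face.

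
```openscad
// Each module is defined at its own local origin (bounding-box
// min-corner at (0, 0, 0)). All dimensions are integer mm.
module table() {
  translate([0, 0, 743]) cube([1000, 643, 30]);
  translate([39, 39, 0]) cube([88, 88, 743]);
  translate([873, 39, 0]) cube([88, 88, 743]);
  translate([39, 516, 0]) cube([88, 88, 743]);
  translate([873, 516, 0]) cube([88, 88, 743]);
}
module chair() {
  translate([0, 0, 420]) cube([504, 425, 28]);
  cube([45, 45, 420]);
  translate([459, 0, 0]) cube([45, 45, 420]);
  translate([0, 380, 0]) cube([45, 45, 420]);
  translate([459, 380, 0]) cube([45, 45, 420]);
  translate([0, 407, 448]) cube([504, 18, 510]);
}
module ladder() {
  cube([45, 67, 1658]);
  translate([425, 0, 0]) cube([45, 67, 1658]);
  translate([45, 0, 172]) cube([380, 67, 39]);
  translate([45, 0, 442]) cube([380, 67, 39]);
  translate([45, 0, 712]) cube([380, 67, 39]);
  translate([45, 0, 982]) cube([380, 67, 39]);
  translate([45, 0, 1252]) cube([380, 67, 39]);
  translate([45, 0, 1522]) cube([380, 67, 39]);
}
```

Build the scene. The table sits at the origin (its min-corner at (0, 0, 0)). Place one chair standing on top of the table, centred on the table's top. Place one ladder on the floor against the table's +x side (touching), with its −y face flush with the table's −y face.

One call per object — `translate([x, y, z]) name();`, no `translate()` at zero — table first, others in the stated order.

table();
translate([248, 109, 773]) chair();
translate([1000, 0, 0]) ladder();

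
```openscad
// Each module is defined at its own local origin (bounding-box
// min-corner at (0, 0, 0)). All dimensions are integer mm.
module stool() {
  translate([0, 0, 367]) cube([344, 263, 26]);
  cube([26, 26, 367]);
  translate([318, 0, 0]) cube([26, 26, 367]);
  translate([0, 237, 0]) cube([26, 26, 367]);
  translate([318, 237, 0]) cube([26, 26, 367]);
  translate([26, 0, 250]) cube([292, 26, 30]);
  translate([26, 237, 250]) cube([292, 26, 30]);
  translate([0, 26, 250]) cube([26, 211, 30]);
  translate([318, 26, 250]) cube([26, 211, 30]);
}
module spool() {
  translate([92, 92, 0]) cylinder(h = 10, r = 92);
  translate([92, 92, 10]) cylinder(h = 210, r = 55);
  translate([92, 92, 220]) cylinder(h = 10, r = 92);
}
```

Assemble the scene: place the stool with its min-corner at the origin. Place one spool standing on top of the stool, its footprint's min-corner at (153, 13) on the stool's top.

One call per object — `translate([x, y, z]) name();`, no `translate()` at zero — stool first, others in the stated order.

stool();
translate([153, 13, 393]) spool();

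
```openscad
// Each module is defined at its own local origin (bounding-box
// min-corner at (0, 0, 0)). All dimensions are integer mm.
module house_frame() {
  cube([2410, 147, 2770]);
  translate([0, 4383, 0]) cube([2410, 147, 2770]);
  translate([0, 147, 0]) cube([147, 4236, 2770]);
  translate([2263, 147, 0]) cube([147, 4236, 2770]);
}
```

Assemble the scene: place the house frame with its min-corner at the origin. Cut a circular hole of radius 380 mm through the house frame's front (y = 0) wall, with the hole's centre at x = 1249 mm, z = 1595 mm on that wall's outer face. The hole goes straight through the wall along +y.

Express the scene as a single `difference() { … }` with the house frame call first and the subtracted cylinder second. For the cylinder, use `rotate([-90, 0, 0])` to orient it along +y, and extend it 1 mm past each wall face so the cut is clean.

difference() {
  house_frame();
  translate([1249, -1, 1595]) rotate([-90, 0, 0]) cylinder(h = 149, r = 380);
}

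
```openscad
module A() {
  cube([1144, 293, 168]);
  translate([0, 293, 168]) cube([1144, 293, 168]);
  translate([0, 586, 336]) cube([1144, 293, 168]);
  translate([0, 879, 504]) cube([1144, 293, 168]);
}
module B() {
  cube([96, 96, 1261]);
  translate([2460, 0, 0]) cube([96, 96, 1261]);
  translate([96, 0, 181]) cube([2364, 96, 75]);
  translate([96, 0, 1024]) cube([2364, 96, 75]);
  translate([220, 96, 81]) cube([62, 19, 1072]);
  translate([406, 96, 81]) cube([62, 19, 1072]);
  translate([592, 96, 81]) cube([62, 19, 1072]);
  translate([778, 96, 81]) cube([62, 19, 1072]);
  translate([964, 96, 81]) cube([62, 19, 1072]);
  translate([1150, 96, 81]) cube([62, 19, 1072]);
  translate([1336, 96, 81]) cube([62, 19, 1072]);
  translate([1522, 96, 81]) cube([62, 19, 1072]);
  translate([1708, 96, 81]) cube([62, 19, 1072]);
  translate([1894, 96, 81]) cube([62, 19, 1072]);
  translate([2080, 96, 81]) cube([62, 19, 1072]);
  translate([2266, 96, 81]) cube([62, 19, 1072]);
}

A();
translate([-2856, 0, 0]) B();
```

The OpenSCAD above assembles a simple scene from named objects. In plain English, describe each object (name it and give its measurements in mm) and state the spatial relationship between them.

A is a run of 4 identical solid stair steps. Each tread is 1144×293 mm and each step block is 168 mm high. Step 1 rests on the floor; step k is offset from step 1 by (k−1)×293 mm in y and (k−1)×168 mm in z.

B is a fence section. Two 96×96 mm posts, 1261 mm tall, stand on the floor with a clear span of 2364 mm between their inner faces. Two horizontal rails of 96×75 mm section span the gap between the posts with their undersides at z = 181 mm and z = 1024 mm, flush with the posts' −y face. 12 pickets, each 62 mm wide, 19 mm thick and 1072 mm tall, are fixed to the +y face of the rails with their bottoms at z = 81 mm, evenly spaced across the span with equal gaps (rounded down to the nearest mm) at the −x end and between each pair — any rounding remainder accumulates at the +x end.

The fence section is on the floor beside the staircase on its −x side.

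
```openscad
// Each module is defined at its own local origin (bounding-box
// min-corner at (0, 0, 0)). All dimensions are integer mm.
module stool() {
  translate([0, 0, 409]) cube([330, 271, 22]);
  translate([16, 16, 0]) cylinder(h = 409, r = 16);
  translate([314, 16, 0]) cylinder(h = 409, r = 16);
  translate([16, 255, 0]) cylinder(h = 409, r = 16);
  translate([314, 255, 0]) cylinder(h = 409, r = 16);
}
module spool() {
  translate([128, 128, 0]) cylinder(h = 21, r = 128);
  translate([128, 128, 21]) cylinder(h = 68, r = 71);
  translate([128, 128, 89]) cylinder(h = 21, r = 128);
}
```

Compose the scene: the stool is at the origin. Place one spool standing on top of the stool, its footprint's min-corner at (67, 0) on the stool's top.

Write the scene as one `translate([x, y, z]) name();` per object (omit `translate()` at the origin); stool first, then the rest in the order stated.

stool();
translate([67, 0, 431]) spool();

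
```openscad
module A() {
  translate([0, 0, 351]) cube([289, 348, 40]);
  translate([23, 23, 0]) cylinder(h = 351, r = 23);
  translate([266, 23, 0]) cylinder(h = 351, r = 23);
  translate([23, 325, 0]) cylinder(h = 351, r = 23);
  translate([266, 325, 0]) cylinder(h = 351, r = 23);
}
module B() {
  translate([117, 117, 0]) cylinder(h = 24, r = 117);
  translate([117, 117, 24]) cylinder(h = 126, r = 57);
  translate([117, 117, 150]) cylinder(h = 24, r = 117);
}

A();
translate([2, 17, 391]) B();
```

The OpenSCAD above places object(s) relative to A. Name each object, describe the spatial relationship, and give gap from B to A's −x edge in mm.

A is a stool. B is a spool. The spool is on top of the stool. The gap from the spool to the stool's −x edge is 2 mm.

The spool's min-x is at 2; the stool's min-x is 0; gap = 2 mm.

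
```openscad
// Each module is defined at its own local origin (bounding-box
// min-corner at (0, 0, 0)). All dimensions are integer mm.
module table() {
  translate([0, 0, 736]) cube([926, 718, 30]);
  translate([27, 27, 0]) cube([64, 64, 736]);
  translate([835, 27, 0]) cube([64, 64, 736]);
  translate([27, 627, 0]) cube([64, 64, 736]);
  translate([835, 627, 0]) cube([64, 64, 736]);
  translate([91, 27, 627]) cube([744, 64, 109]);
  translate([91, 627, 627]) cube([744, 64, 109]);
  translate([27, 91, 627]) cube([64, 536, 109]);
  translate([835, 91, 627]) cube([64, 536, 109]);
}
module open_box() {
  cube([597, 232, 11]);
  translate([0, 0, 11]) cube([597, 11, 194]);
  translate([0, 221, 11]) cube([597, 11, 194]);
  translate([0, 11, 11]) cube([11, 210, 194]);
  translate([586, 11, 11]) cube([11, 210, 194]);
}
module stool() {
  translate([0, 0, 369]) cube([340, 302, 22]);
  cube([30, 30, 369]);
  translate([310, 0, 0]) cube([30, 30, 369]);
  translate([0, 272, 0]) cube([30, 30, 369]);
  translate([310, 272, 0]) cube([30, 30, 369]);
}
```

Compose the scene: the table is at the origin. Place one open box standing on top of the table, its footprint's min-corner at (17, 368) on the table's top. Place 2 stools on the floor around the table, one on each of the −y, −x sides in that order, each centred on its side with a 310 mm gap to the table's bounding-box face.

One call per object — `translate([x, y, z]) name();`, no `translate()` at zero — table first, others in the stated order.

table();
translate([17, 368, 766]) open_box();
translate([293, -612, 0]) stool();
translate([-650, 208, 0]) stool();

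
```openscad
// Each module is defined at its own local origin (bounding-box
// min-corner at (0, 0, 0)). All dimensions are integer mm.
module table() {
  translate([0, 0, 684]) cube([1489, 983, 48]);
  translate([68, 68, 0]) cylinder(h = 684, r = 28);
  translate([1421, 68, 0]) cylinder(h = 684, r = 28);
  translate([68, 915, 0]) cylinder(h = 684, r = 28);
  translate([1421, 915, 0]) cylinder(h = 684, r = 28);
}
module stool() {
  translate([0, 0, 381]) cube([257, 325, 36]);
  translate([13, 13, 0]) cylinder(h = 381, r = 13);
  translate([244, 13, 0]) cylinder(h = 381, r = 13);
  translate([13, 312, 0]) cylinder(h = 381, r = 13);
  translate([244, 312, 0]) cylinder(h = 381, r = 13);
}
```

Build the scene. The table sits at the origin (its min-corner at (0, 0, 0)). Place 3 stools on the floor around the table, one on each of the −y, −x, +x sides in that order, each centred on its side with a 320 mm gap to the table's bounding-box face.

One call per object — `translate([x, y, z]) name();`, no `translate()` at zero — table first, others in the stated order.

table();
translate([616, -645, 0]) stool();
translate([-577, 329, 0]) stool();
translate([1809, 329, 0]) stool();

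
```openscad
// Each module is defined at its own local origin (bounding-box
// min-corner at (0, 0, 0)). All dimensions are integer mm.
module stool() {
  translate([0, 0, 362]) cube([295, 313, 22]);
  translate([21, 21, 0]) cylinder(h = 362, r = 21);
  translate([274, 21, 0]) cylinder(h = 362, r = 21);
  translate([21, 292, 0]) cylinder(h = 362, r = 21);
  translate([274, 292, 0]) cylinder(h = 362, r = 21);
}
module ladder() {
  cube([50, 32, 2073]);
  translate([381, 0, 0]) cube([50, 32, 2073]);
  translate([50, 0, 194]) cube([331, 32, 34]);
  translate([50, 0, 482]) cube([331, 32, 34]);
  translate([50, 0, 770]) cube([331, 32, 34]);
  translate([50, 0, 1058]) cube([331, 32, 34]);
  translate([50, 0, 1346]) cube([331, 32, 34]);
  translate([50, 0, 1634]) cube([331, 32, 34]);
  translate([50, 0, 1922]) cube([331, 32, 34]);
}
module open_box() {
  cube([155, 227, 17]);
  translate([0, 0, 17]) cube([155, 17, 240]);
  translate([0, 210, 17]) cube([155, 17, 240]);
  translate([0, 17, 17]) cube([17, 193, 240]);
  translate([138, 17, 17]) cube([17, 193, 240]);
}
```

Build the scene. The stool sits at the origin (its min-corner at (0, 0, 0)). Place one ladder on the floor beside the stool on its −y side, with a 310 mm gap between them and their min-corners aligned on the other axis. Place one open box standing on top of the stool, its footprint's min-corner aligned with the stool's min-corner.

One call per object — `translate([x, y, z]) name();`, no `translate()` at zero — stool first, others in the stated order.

stool();
translate([0, -342, 0]) ladder();
translate([0, 0, 384]) open_box();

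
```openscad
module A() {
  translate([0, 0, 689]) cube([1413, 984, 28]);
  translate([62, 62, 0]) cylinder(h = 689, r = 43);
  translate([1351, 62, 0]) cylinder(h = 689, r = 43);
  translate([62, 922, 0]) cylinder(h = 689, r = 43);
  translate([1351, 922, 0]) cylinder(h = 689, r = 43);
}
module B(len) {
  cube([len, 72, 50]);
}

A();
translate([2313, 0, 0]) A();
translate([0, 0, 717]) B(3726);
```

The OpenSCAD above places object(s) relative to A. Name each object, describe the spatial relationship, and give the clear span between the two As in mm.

Second table starts at x = 2313; first ends at x = 1413; clear span = 2313 − 1413 = 900 mm.

A is a table. B is a beam. A beam spans the tops of two tables. The clear span between the two tables is 900 mm.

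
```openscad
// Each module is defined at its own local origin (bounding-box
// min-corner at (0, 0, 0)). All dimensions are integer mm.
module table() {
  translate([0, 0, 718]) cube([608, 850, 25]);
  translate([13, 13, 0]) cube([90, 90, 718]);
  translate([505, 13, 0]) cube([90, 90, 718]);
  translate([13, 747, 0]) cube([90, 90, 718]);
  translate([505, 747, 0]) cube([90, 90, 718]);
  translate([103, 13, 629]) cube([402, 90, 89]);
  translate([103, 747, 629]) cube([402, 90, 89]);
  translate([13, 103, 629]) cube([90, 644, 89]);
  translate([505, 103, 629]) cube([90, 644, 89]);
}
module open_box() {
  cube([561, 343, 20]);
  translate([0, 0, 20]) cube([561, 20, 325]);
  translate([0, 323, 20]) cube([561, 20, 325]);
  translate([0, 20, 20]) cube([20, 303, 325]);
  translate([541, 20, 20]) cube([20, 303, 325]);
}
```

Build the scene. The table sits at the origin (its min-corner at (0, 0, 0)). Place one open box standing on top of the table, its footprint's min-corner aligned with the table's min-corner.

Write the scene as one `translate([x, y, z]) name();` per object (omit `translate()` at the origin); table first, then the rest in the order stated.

table();
translate([0, 0, 743]) open_box();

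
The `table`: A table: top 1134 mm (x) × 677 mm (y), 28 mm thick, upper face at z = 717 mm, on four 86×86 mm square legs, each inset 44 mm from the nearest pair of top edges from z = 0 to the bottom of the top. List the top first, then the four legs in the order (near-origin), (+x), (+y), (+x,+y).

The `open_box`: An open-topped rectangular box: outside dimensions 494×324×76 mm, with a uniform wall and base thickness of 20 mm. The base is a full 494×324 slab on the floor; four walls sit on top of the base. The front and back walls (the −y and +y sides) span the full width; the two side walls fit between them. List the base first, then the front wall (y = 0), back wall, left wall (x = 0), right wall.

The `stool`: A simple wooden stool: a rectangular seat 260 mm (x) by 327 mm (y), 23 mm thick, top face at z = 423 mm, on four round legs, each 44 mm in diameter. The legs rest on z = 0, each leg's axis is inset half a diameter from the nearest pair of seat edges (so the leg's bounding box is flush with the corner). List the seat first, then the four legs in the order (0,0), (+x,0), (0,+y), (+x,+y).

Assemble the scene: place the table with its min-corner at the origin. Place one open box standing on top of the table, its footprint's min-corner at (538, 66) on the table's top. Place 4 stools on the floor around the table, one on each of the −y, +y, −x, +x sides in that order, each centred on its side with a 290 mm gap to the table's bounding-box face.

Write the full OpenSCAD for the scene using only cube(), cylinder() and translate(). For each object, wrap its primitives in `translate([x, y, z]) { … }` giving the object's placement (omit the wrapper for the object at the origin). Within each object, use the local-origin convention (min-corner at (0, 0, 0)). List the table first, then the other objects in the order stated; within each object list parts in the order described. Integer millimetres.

translate([0, 0, 689]) cube([1134, 677, 28]);
translate([44, 44, 0]) cube([86, 86, 689]);
translate([1004, 44, 0]) cube([86, 86, 689]);
translate([44, 547, 0]) cube([86, 86, 689]);
translate([1004, 547, 0]) cube([86, 86, 689]);
translate([538, 66, 717]) {
  cube([494, 324, 20]);
  translate([0, 0, 20]) cube([494, 20, 56]);
  translate([0, 304, 20]) cube([494, 20, 56]);
  translate([0, 20, 20]) cube([20, 284, 56]);
  translate([474, 20, 20]) cube([20, 284, 56]);
}
translate([437, -617, 0]) {
  translate([0, 0, 400]) cube([260, 327, 23]);
  translate([22, 22, 0]) cylinder(h = 400, r = 22);
  translate([238, 22, 0]) cylinder(h = 400, r = 22);
  translate([22, 305, 0]) cylinder(h = 400, r = 22);
  translate([238, 305, 0]) cylinder(h = 400, r = 22);
}
translate([437, 967, 0]) {
  translate([0, 0, 400]) cube([260, 327, 23]);
  translate([22, 22, 0]) cylinder(h = 400, r = 22);
  translate([238, 22, 0]) cylinder(h = 400, r = 22);
  translate([22, 305, 0]) cylinder(h = 400, r = 22);
  translate([238, 305, 0]) cylinder(h = 400, r = 22);
}
translate([-550, 175, 0]) {
  translate([0, 0, 400]) cube([260, 327, 23]);
  translate([22, 22, 0]) cylinder(h = 400, r = 22);
  translate([238, 22, 0]) cylinder(h = 400, r = 22);
  translate([22, 305, 0]) cylinder(h = 400, r = 22);
  translate([238, 305, 0]) cylinder(h = 400, r = 22);
}
translate([1424, 175, 0]) {
  translate([0, 0, 400]) cube([260, 327, 23]);
  translate([22, 22, 0]) cylinder(h = 400, r = 22);
  translate([238, 22, 0]) cylinder(h = 400, r = 22);
  translate([22, 305, 0]) cylinder(h = 400, r = 22);
  translate([238, 305, 0]) cylinder(h = 400, r = 22);
}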